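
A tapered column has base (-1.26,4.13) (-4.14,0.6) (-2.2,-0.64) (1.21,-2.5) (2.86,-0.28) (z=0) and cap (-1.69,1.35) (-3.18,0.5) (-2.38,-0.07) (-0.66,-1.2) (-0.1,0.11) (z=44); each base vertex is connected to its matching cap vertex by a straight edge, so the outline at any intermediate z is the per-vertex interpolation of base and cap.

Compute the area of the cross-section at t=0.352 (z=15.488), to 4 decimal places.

Cross-section at t=0.352: each vertex is (1-t)·p0[i] + t·p1[i].
  v1: (1-0.352)·(-1.26,4.13) + 0.352·(-1.69,1.35) = (-1.4114,3.1514)
  v2: (1-0.352)·(-4.14,0.6) + 0.352·(-3.18,0.5) = (-3.8021,0.5648)
  v3: (1-0.352)·(-2.2,-0.64) + 0.352·(-2.38,-0.07) = (-2.2634,-0.4394)
  v4: (1-0.352)·(1.21,-2.5) + 0.352·(-0.66,-1.2) = (0.5518,-2.0424)
  v5: (1-0.352)·(2.86,-0.28) + 0.352·(-0.1,0.11) = (1.8181,-0.1427)
Shoelace sum Σ(x_i·y_{i+1} − x_{i+1}·y_i):
  i=1: -1.4114·0.5648 − -3.8021·3.1514 = +11.1849 (running +11.1849)
  i=2: -3.8021·-0.4394 − -2.2634·0.5648 = +2.9488 (running +14.1337)
  i=3: -2.2634·-2.0424 − 0.5518·-0.4394 = +4.8651 (running +18.9988)
  i=4: 0.5518·-0.1427 − 1.8181·-2.0424 = +3.6345 (running +22.6333)
  i=5: 1.8181·3.1514 − -1.4114·-0.1427 = +5.5281 (running +28.1615)
Area = |Σ|/2 = |28.1615|/2 = 14.0807

Area at t=0.352: 14.0807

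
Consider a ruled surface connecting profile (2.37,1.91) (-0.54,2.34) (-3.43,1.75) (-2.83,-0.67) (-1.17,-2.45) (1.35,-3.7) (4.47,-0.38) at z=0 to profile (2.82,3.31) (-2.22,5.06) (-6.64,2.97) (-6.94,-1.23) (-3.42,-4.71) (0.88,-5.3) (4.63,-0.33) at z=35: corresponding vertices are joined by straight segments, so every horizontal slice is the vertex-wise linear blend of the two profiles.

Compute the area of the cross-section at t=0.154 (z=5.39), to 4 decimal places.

Area at t=0.154: 36.6055

Cross-section at t=0.154: each vertex is (1-t)·p0[i] + t·p1[i].
  v1: (1-0.154)·(2.37,1.91) + 0.154·(2.82,3.31) = (2.4393,2.1256)
  v2: (1-0.154)·(-0.54,2.34) + 0.154·(-2.22,5.06) = (-0.7987,2.7589)
  v3: (1-0.154)·(-3.43,1.75) + 0.154·(-6.64,2.97) = (-3.9243,1.9379)
  v4: (1-0.154)·(-2.83,-0.67) + 0.154·(-6.94,-1.23) = (-3.4629,-0.7562)
  v5: (1-0.154)·(-1.17,-2.45) + 0.154·(-3.42,-4.71) = (-1.5165,-2.7980)
  v6: (1-0.154)·(1.35,-3.7) + 0.154·(0.88,-5.3) = (1.2776,-3.9464)
  v7: (1-0.154)·(4.47,-0.38) + 0.154·(4.63,-0.33) = (4.4946,-0.3723)
Shoelace sum Σ(x_i·y_{i+1} − x_{i+1}·y_i):
  i=1: 2.4393·2.7589 − -0.7987·2.1256 = +8.4275 (running +8.4275)
  i=2: -0.7987·1.9379 − -3.9243·2.7589 = +9.2790 (running +17.7065)
  i=3: -3.9243·-0.7562 − -3.4629·1.9379 = +9.6785 (running +27.3850)
  i=4: -3.4629·-2.7980 − -1.5165·-0.7562 = +8.5426 (running +35.9276)
  i=5: -1.5165·-3.9464 − 1.2776·-2.7980 = +9.5595 (running +45.4871)
  i=6: 1.2776·-0.3723 − 4.4946·-3.9464 = +17.2620 (running +62.7491)
  i=7: 4.4946·2.1256 − 2.4393·-0.3723 = +10.4620 (running +73.2111)
Area = |Σ|/2 = |73.2111|/2 = 36.6055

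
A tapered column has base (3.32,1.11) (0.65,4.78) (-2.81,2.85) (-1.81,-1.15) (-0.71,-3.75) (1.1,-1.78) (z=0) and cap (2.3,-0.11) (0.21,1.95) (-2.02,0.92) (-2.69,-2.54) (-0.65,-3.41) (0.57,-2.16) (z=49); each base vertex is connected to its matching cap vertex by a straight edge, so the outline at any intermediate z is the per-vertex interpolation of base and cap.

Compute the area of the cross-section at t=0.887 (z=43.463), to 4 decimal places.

Area at t=0.887: 17.2971

Cross-section at t=0.887: each vertex is (1-t)·p0[i] + t·p1[i].
  v1: (1-0.887)·(3.32,1.11) + 0.887·(2.3,-0.11) = (2.4153,0.0279)
  v2: (1-0.887)·(0.65,4.78) + 0.887·(0.21,1.95) = (0.2597,2.2698)
  v3: (1-0.887)·(-2.81,2.85) + 0.887·(-2.02,0.92) = (-2.1093,1.1381)
  v4: (1-0.887)·(-1.81,-1.15) + 0.887·(-2.69,-2.54) = (-2.5906,-2.3829)
  v5: (1-0.887)·(-0.71,-3.75) + 0.887·(-0.65,-3.41) = (-0.6568,-3.4484)
  v6: (1-0.887)·(1.1,-1.78) + 0.887·(0.57,-2.16) = (0.6299,-2.1171)
Shoelace sum Σ(x_i·y_{i+1} − x_{i+1}·y_i):
  i=1: 2.4153·2.2698 − 0.2597·0.0279 = +5.4749 (running +5.4749)
  i=2: 0.2597·1.1381 − -2.1093·2.2698 = +5.0832 (running +10.5581)
  i=3: -2.1093·-2.3829 − -2.5906·1.1381 = +7.9745 (running +18.5326)
  i=4: -2.5906·-3.4484 − -0.6568·-2.3829 = +7.3683 (running +25.9009)
  i=5: -0.6568·-2.1171 − 0.6299·-3.4484 = +3.5626 (running +29.4635)
  i=6: 0.6299·0.0279 − 2.4153·-2.1171 = +5.1308 (running +34.5943)
Area = |Σ|/2 = |34.5943|/2 = 17.2971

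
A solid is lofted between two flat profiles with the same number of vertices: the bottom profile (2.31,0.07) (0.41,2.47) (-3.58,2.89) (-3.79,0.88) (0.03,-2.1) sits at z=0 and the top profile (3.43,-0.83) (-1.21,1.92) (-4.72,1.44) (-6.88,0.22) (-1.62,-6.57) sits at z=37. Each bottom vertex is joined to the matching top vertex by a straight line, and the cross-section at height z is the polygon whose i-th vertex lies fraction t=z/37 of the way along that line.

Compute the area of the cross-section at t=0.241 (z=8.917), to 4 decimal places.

Cross-section at t=0.241: each vertex is (1-t)·p0[i] + t·p1[i].
  v1: (1-0.241)·(2.31,0.07) + 0.241·(3.43,-0.83) = (2.5799,-0.1469)
  v2: (1-0.241)·(0.41,2.47) + 0.241·(-1.21,1.92) = (0.0196,2.3375)
  v3: (1-0.241)·(-3.58,2.89) + 0.241·(-4.72,1.44) = (-3.8547,2.5406)
  v4: (1-0.241)·(-3.79,0.88) + 0.241·(-6.88,0.22) = (-4.5347,0.7209)
  v5: (1-0.241)·(0.03,-2.1) + 0.241·(-1.62,-6.57) = (-0.3676,-3.1773)
Shoelace sum Σ(x_i·y_{i+1} − x_{i+1}·y_i):
  i=1: 2.5799·2.3375 − 0.0196·-0.1469 = +6.0333 (running +6.0333)
  i=2: 0.0196·2.5406 − -3.8547·2.3375 = +9.0600 (running +15.0933)
  i=3: -3.8547·0.7209 − -4.5347·2.5406 = +8.7416 (running +23.8349)
  i=4: -4.5347·-3.1773 − -0.3676·0.7209 = +14.6730 (running +38.5079)
  i=5: -0.3676·-0.1469 − 2.5799·-3.1773 = +8.2511 (running +46.7590)
Area = |Σ|/2 = |46.7590|/2 = 23.3795

Area at t=0.241: 23.3795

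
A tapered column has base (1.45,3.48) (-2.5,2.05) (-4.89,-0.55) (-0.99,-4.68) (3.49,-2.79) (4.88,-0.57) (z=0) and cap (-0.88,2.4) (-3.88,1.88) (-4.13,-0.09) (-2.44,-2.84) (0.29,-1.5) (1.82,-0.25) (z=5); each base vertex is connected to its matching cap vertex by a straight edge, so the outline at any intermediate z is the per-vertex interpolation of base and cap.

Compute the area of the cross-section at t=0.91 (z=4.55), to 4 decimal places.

Area at t=0.91: 21.3076

Cross-section at t=0.91: each vertex is (1-t)·p0[i] + t·p1[i].
  v1: (1-0.91)·(1.45,3.48) + 0.91·(-0.88,2.4) = (-0.6703,2.4972)
  v2: (1-0.91)·(-2.5,2.05) + 0.91·(-3.88,1.88) = (-3.7558,1.8953)
  v3: (1-0.91)·(-4.89,-0.55) + 0.91·(-4.13,-0.09) = (-4.1984,-0.1314)
  v4: (1-0.91)·(-0.99,-4.68) + 0.91·(-2.44,-2.84) = (-2.3095,-3.0056)
  v5: (1-0.91)·(3.49,-2.79) + 0.91·(0.29,-1.5) = (0.5780,-1.6161)
  v6: (1-0.91)·(4.88,-0.57) + 0.91·(1.82,-0.25) = (2.0954,-0.2788)
Shoelace sum Σ(x_i·y_{i+1} − x_{i+1}·y_i):
  i=1: -0.6703·1.8953 − -3.7558·2.4972 = +8.1086 (running +8.1086)
  i=2: -3.7558·-0.1314 − -4.1984·1.8953 = +8.4507 (running +16.5593)
  i=3: -4.1984·-3.0056 − -2.3095·-0.1314 = +12.3152 (running +28.8745)
  i=4: -2.3095·-1.6161 − 0.5780·-3.0056 = +5.4696 (running +34.3442)
  i=5: 0.5780·-0.2788 − 2.0954·-1.6161 = +3.2252 (running +37.5694)
  i=6: 2.0954·2.4972 − -0.6703·-0.2788 = +5.0458 (running +42.6151)
Area = |Σ|/2 = |42.6151|/2 = 21.3076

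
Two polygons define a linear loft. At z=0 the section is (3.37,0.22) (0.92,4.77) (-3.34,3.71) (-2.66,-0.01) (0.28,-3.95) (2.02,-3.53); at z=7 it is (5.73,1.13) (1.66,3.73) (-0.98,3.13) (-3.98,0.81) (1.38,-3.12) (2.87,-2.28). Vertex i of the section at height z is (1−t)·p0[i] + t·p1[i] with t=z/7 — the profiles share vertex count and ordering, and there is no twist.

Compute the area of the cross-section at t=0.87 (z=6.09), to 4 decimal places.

Cross-section at t=0.87: each vertex is (1-t)·p0[i] + t·p1[i].
  v1: (1-0.87)·(3.37,0.22) + 0.87·(5.73,1.13) = (5.4232,1.0117)
  v2: (1-0.87)·(0.92,4.77) + 0.87·(1.66,3.73) = (1.5638,3.8652)
  v3: (1-0.87)·(-3.34,3.71) + 0.87·(-0.98,3.13) = (-1.2868,3.2054)
  v4: (1-0.87)·(-2.66,-0.01) + 0.87·(-3.98,0.81) = (-3.8084,0.7034)
  v5: (1-0.87)·(0.28,-3.95) + 0.87·(1.38,-3.12) = (1.2370,-3.2279)
  v6: (1-0.87)·(2.02,-3.53) + 0.87·(2.87,-2.28) = (2.7595,-2.4425)
Shoelace sum Σ(x_i·y_{i+1} − x_{i+1}·y_i):
  i=1: 5.4232·3.8652 − 1.5638·1.0117 = +19.3797 (running +19.3797)
  i=2: 1.5638·3.2054 − -1.2868·3.8652 = +9.9863 (running +29.3660)
  i=3: -1.2868·0.7034 − -3.8084·3.2054 = +11.3023 (running +40.6683)
  i=4: -3.8084·-3.2279 − 1.2370·0.7034 = +11.4230 (running +52.0913)
  i=5: 1.2370·-2.4425 − 2.7595·-3.2279 = +5.8860 (running +57.9774)
  i=6: 2.7595·1.0117 − 5.4232·-2.4425 = +16.0380 (running +74.0153)
Area = |Σ|/2 = |74.0153|/2 = 37.0077

Area at t=0.87: 37.0077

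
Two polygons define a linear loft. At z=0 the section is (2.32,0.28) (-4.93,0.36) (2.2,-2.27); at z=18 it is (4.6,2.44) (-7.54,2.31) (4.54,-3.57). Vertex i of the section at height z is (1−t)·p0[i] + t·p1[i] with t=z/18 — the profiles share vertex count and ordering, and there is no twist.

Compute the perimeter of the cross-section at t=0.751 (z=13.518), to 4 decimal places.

Cross-section at t=0.751: each vertex is (1-t)·p0[i] + t·p1[i].
  v1: (1-0.751)·(2.32,0.28) + 0.751·(4.6,2.44) = (4.0323,1.9022)
  v2: (1-0.751)·(-4.93,0.36) + 0.751·(-7.54,2.31) = (-6.8901,1.8244)
  v3: (1-0.751)·(2.2,-2.27) + 0.751·(4.54,-3.57) = (3.9573,-3.2463)
Perimeter = Σ |v_{i+1} − v_i|:
  edge 1→2: √(-10.9224² + -0.0777²) = 10.9227 (running 10.9227)
  edge 2→3: √(10.8475² + -5.0708²) = 11.9741 (running 22.8968)
  edge 3→1: √(0.0749² + 5.1485²) = 5.1490 (running 28.0458)
Perimeter = 28.0458

Perimeter at t=0.751: 28.0458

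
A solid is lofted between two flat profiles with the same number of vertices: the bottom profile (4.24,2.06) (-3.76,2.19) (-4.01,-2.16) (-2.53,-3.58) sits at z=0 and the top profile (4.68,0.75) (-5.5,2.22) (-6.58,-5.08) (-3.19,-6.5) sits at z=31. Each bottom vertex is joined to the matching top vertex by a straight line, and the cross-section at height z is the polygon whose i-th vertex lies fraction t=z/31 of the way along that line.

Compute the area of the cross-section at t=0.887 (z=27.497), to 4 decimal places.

Area at t=0.887: 51.9694

Cross-section at t=0.887: each vertex is (1-t)·p0[i] + t·p1[i].
  v1: (1-0.887)·(4.24,2.06) + 0.887·(4.68,0.75) = (4.6303,0.8980)
  v2: (1-0.887)·(-3.76,2.19) + 0.887·(-5.5,2.22) = (-5.3034,2.2166)
  v3: (1-0.887)·(-4.01,-2.16) + 0.887·(-6.58,-5.08) = (-6.2896,-4.7500)
  v4: (1-0.887)·(-2.53,-3.58) + 0.887·(-3.19,-6.5) = (-3.1154,-6.1700)
Shoelace sum Σ(x_i·y_{i+1} − x_{i+1}·y_i):
  i=1: 4.6303·2.2166 − -5.3034·0.8980 = +15.0261 (running +15.0261)
  i=2: -5.3034·-4.7500 − -6.2896·2.2166 = +39.1328 (running +54.1590)
  i=3: -6.2896·-6.1700 − -3.1154·-4.7500 = +24.0087 (running +78.1676)
  i=4: -3.1154·0.8980 − 4.6303·-6.1700 = +25.7713 (running +103.9389)
Area = |Σ|/2 = |103.9389|/2 = 51.9694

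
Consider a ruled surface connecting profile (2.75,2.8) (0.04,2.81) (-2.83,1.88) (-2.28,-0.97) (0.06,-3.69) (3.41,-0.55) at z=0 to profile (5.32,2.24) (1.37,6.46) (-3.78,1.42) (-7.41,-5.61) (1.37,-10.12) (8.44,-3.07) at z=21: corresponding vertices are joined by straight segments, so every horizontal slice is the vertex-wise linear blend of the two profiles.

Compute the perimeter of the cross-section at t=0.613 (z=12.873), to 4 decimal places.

Cross-section at t=0.613: each vertex is (1-t)·p0[i] + t·p1[i].
  v1: (1-0.613)·(2.75,2.8) + 0.613·(5.32,2.24) = (4.3254,2.4567)
  v2: (1-0.613)·(0.04,2.81) + 0.613·(1.37,6.46) = (0.8553,5.0474)
  v3: (1-0.613)·(-2.83,1.88) + 0.613·(-3.78,1.42) = (-3.4123,1.5980)
  v4: (1-0.613)·(-2.28,-0.97) + 0.613·(-7.41,-5.61) = (-5.4247,-3.8143)
  v5: (1-0.613)·(0.06,-3.69) + 0.613·(1.37,-10.12) = (0.8630,-7.6316)
  v6: (1-0.613)·(3.41,-0.55) + 0.613·(8.44,-3.07) = (6.4934,-2.0948)
Perimeter = Σ |v_{i+1} − v_i|:
  edge 1→2: √(-3.4701² + 2.5907²) = 4.3305 (running 4.3305)
  edge 2→3: √(-4.2676² + -3.4494²) = 5.4874 (running 9.8179)
  edge 3→4: √(-2.0123² + -5.4123²) = 5.7743 (running 15.5923)
  edge 4→5: √(6.2877² + -3.8173²) = 7.3557 (running 22.9480)
  edge 5→6: √(5.6304² + 5.5368²) = 7.8967 (running 30.8447)
  edge 6→1: √(-2.1680² + 4.5515²) = 5.0414 (running 35.8861)
Perimeter = 35.8861

Perimeter at t=0.613: 35.8861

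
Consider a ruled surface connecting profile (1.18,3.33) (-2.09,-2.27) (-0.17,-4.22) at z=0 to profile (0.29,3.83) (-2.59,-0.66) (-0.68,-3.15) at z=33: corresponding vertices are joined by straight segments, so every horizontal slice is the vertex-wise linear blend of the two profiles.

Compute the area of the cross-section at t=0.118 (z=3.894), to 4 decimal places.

Area at t=0.118: 8.4931

Cross-section at t=0.118: each vertex is (1-t)·p0[i] + t·p1[i].
  v1: (1-0.118)·(1.18,3.33) + 0.118·(0.29,3.83) = (1.0750,3.3890)
  v2: (1-0.118)·(-2.09,-2.27) + 0.118·(-2.59,-0.66) = (-2.1490,-2.0800)
  v3: (1-0.118)·(-0.17,-4.22) + 0.118·(-0.68,-3.15) = (-0.2302,-4.0937)
Shoelace sum Σ(x_i·y_{i+1} − x_{i+1}·y_i):
  i=1: 1.0750·-2.0800 − -2.1490·3.3890 = +5.0470 (running +5.0470)
  i=2: -2.1490·-4.0937 − -0.2302·-2.0800 = +8.3187 (running +13.3656)
  i=3: -0.2302·3.3890 − 1.0750·-4.0937 = +3.6206 (running +16.9863)
Area = |Σ|/2 = |16.9863|/2 = 8.4931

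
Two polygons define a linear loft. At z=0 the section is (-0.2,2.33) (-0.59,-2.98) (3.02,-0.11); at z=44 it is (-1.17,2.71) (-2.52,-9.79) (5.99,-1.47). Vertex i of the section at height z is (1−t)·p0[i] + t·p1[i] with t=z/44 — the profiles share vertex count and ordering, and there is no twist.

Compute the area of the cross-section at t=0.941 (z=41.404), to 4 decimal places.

Cross-section at t=0.941: each vertex is (1-t)·p0[i] + t·p1[i].
  v1: (1-0.941)·(-0.2,2.33) + 0.941·(-1.17,2.71) = (-1.1128,2.6876)
  v2: (1-0.941)·(-0.59,-2.98) + 0.941·(-2.52,-9.79) = (-2.4061,-9.3882)
  v3: (1-0.941)·(3.02,-0.11) + 0.941·(5.99,-1.47) = (5.8148,-1.3898)
Shoelace sum Σ(x_i·y_{i+1} − x_{i+1}·y_i):
  i=1: -1.1128·-9.3882 − -2.4061·2.6876 = +16.9136 (running +16.9136)
  i=2: -2.4061·-1.3898 − 5.8148·-9.3882 = +57.9342 (running +74.8478)
  i=3: 5.8148·2.6876 − -1.1128·-1.3898 = +14.0812 (running +88.9290)
Area = |Σ|/2 = |88.9290|/2 = 44.4645

Area at t=0.941: 44.4645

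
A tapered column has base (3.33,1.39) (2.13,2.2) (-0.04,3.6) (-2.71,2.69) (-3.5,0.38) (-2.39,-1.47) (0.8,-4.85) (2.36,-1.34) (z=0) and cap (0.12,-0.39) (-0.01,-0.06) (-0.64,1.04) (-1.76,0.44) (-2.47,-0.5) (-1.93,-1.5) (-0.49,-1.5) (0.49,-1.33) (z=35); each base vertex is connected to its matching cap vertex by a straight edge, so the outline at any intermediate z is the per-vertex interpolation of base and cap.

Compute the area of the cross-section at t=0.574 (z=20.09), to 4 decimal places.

Cross-section at t=0.574: each vertex is (1-t)·p0[i] + t·p1[i].
  v1: (1-0.574)·(3.33,1.39) + 0.574·(0.12,-0.39) = (1.4875,0.3683)
  v2: (1-0.574)·(2.13,2.2) + 0.574·(-0.01,-0.06) = (0.9016,0.9028)
  v3: (1-0.574)·(-0.04,3.6) + 0.574·(-0.64,1.04) = (-0.3844,2.1306)
  v4: (1-0.574)·(-2.71,2.69) + 0.574·(-1.76,0.44) = (-2.1647,1.3985)
  v5: (1-0.574)·(-3.5,0.38) + 0.574·(-2.47,-0.5) = (-2.9088,-0.1251)
  v6: (1-0.574)·(-2.39,-1.47) + 0.574·(-1.93,-1.5) = (-2.1260,-1.4872)
  v7: (1-0.574)·(0.8,-4.85) + 0.574·(-0.49,-1.5) = (0.0595,-2.9271)
  v8: (1-0.574)·(2.36,-1.34) + 0.574·(0.49,-1.33) = (1.2866,-1.3343)
Shoelace sum Σ(x_i·y_{i+1} − x_{i+1}·y_i):
  i=1: 1.4875·0.9028 − 0.9016·0.3683 = +1.0108 (running +1.0108)
  i=2: 0.9016·2.1306 − -0.3844·0.9028 = +2.2680 (running +3.2788)
  i=3: -0.3844·1.3985 − -2.1647·2.1306 = +4.0744 (running +7.3532)
  i=4: -2.1647·-0.1251 − -2.9088·1.3985 = +4.3388 (running +11.6920)
  i=5: -2.9088·-1.4872 − -2.1260·-0.1251 = +4.0600 (running +15.7520)
  i=6: -2.1260·-2.9271 − 0.0595·-1.4872 = +6.3114 (running +22.0634)
  i=7: 0.0595·-1.3343 − 1.2866·-2.9271 = +3.6866 (running +25.7501)
  i=8: 1.2866·0.3683 − 1.4875·-1.3343 = +2.4585 (running +28.2086)
Area = |Σ|/2 = |28.2086|/2 = 14.1043

Area at t=0.574: 14.1043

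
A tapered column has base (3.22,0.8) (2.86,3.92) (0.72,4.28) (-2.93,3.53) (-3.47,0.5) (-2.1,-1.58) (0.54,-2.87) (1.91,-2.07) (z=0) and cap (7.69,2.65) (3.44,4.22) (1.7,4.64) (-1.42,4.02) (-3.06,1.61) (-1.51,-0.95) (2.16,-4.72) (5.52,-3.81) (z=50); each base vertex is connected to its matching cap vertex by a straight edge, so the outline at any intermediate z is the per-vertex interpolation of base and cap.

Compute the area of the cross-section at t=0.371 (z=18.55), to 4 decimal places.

Area at t=0.371: 44.9388

Cross-section at t=0.371: each vertex is (1-t)·p0[i] + t·p1[i].
  v1: (1-0.371)·(3.22,0.8) + 0.371·(7.69,2.65) = (4.8784,1.4863)
  v2: (1-0.371)·(2.86,3.92) + 0.371·(3.44,4.22) = (3.0752,4.0313)
  v3: (1-0.371)·(0.72,4.28) + 0.371·(1.7,4.64) = (1.0836,4.4136)
  v4: (1-0.371)·(-2.93,3.53) + 0.371·(-1.42,4.02) = (-2.3698,3.7118)
  v5: (1-0.371)·(-3.47,0.5) + 0.371·(-3.06,1.61) = (-3.3179,0.9118)
  v6: (1-0.371)·(-2.1,-1.58) + 0.371·(-1.51,-0.95) = (-1.8811,-1.3463)
  v7: (1-0.371)·(0.54,-2.87) + 0.371·(2.16,-4.72) = (1.1410,-3.5564)
  v8: (1-0.371)·(1.91,-2.07) + 0.371·(5.52,-3.81) = (3.2493,-2.7155)
Shoelace sum Σ(x_i·y_{i+1} − x_{i+1}·y_i):
  i=1: 4.8784·4.0313 − 3.0752·1.4863 = +15.0954 (running +15.0954)
  i=2: 3.0752·4.4136 − 1.0836·4.0313 = +9.2043 (running +24.2996)
  i=3: 1.0836·3.7118 − -2.3698·4.4136 = +14.4812 (running +38.7809)
  i=4: -2.3698·0.9118 − -3.3179·3.7118 = +10.1545 (running +48.9354)
  i=5: -3.3179·-1.3463 − -1.8811·0.9118 = +6.1820 (running +55.1174)
  i=6: -1.8811·-3.5564 − 1.1410·-1.3463 = +8.2260 (running +63.3434)
  i=7: 1.1410·-2.7155 − 3.2493·-3.5564 = +8.4572 (running +71.8006)
  i=8: 3.2493·1.4863 − 4.8784·-2.7155 = +18.0770 (running +89.8776)
Area = |Σ|/2 = |89.8776|/2 = 44.9388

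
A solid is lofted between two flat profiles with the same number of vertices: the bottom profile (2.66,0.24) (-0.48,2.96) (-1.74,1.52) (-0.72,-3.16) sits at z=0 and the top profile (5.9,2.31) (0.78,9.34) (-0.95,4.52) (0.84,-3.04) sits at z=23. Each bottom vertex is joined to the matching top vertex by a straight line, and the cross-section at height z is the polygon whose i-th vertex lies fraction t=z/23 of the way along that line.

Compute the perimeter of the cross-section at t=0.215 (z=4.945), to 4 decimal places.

Perimeter at t=0.215: 18.4355

Cross-section at t=0.215: each vertex is (1-t)·p0[i] + t·p1[i].
  v1: (1-0.215)·(2.66,0.24) + 0.215·(5.9,2.31) = (3.3566,0.6850)
  v2: (1-0.215)·(-0.48,2.96) + 0.215·(0.78,9.34) = (-0.2091,4.3317)
  v3: (1-0.215)·(-1.74,1.52) + 0.215·(-0.95,4.52) = (-1.5702,2.1650)
  v4: (1-0.215)·(-0.72,-3.16) + 0.215·(0.84,-3.04) = (-0.3846,-3.1342)
Perimeter = Σ |v_{i+1} − v_i|:
  edge 1→2: √(-3.5657² + 3.6466²) = 5.1002 (running 5.1002)
  edge 2→3: √(-1.3611² + -2.1667²) = 2.5587 (running 7.6589)
  edge 3→4: √(1.1856² + -5.2992²) = 5.4302 (running 13.0891)
  edge 4→1: √(3.7412² + 3.8193²) = 5.3463 (running 18.4355)
Perimeter = 18.4355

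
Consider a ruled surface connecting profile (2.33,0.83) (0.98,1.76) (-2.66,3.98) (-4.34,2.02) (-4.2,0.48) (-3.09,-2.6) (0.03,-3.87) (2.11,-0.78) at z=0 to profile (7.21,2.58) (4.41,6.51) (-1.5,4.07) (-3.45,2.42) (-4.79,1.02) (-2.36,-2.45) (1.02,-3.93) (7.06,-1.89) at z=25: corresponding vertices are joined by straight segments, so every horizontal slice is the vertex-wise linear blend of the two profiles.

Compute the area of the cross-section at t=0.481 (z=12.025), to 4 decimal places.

Area at t=0.481: 53.7677

Cross-section at t=0.481: each vertex is (1-t)·p0[i] + t·p1[i].
  v1: (1-0.481)·(2.33,0.83) + 0.481·(7.21,2.58) = (4.6773,1.6717)
  v2: (1-0.481)·(0.98,1.76) + 0.481·(4.41,6.51) = (2.6298,4.0447)
  v3: (1-0.481)·(-2.66,3.98) + 0.481·(-1.5,4.07) = (-2.1020,4.0233)
  v4: (1-0.481)·(-4.34,2.02) + 0.481·(-3.45,2.42) = (-3.9119,2.2124)
  v5: (1-0.481)·(-4.2,0.48) + 0.481·(-4.79,1.02) = (-4.4838,0.7397)
  v6: (1-0.481)·(-3.09,-2.6) + 0.481·(-2.36,-2.45) = (-2.7389,-2.5278)
  v7: (1-0.481)·(0.03,-3.87) + 0.481·(1.02,-3.93) = (0.5062,-3.8989)
  v8: (1-0.481)·(2.11,-0.78) + 0.481·(7.06,-1.89) = (4.4909,-1.3139)
Shoelace sum Σ(x_i·y_{i+1} − x_{i+1}·y_i):
  i=1: 4.6773·4.0447 − 2.6298·1.6717 = +14.5220 (running +14.5220)
  i=2: 2.6298·4.0233 − -2.1020·4.0447 = +19.0828 (running +33.6048)
  i=3: -2.1020·2.2124 − -3.9119·4.0233 = +11.0882 (running +44.6930)
  i=4: -3.9119·0.7397 − -4.4838·2.2124 = +7.0261 (running +51.7191)
  i=5: -4.4838·-2.5278 − -2.7389·0.7397 = +13.3604 (running +65.0795)
  i=6: -2.7389·-3.8989 − 0.5062·-2.5278 = +11.9580 (running +77.0376)
  i=7: 0.5062·-1.3139 − 4.4909·-3.8989 = +16.8445 (running +93.8821)
  i=8: 4.4909·1.6717 − 4.6773·-1.3139 = +13.6533 (running +107.5354)
Area = |Σ|/2 = |107.5354|/2 = 53.7677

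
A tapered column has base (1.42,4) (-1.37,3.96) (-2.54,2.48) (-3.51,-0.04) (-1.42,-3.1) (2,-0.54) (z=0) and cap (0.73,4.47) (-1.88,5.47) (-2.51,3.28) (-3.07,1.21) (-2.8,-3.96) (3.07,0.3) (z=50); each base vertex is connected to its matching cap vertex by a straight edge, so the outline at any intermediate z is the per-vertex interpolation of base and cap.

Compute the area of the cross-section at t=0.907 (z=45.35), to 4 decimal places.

Cross-section at t=0.907: each vertex is (1-t)·p0[i] + t·p1[i].
  v1: (1-0.907)·(1.42,4) + 0.907·(0.73,4.47) = (0.7942,4.4263)
  v2: (1-0.907)·(-1.37,3.96) + 0.907·(-1.88,5.47) = (-1.8326,5.3296)
  v3: (1-0.907)·(-2.54,2.48) + 0.907·(-2.51,3.28) = (-2.5128,3.2056)
  v4: (1-0.907)·(-3.51,-0.04) + 0.907·(-3.07,1.21) = (-3.1109,1.0938)
  v5: (1-0.907)·(-1.42,-3.1) + 0.907·(-2.8,-3.96) = (-2.6717,-3.8800)
  v6: (1-0.907)·(2,-0.54) + 0.907·(3.07,0.3) = (2.9705,0.2219)
Shoelace sum Σ(x_i·y_{i+1} − x_{i+1}·y_i):
  i=1: 0.7942·5.3296 − -1.8326·4.4263 = +12.3441 (running +12.3441)
  i=2: -1.8326·3.2056 − -2.5128·5.3296 = +7.5176 (running +19.8617)
  i=3: -2.5128·1.0938 − -3.1109·3.2056 = +7.2240 (running +27.0857)
  i=4: -3.1109·-3.8800 − -2.6717·1.0938 = +14.9926 (running +42.0782)
  i=5: -2.6717·0.2219 − 2.9705·-3.8800 = +10.9328 (running +53.0110)
  i=6: 2.9705·4.4263 − 0.7942·0.2219 = +12.9720 (running +65.9830)
Area = |Σ|/2 = |65.9830|/2 = 32.9915

Area at t=0.907: 32.9915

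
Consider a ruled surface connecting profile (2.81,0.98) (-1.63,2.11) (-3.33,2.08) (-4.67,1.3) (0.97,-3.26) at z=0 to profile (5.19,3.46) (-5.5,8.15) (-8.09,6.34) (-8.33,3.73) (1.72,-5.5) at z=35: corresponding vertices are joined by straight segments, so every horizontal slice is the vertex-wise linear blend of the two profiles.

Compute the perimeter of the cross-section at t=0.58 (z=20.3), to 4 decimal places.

Cross-section at t=0.58: each vertex is (1-t)·p0[i] + t·p1[i].
  v1: (1-0.58)·(2.81,0.98) + 0.58·(5.19,3.46) = (4.1904,2.4184)
  v2: (1-0.58)·(-1.63,2.11) + 0.58·(-5.5,8.15) = (-3.8746,5.6132)
  v3: (1-0.58)·(-3.33,2.08) + 0.58·(-8.09,6.34) = (-6.0908,4.5508)
  v4: (1-0.58)·(-4.67,1.3) + 0.58·(-8.33,3.73) = (-6.7928,2.7094)
  v5: (1-0.58)·(0.97,-3.26) + 0.58·(1.72,-5.5) = (1.4050,-4.5592)
Perimeter = Σ |v_{i+1} − v_i|:
  edge 1→2: √(-8.0650² + 3.1948²) = 8.6747 (running 8.6747)
  edge 2→3: √(-2.2162² + -1.0624²) = 2.4577 (running 11.1324)
  edge 3→4: √(-0.7020² + -1.8414²) = 1.9707 (running 13.1031)
  edge 4→5: √(8.1978² + -7.2686²) = 10.9561 (running 24.0592)
  edge 5→1: √(2.7854² + 6.9776²) = 7.5130 (running 31.5722)
Perimeter = 31.5722

Perimeter at t=0.58: 31.5722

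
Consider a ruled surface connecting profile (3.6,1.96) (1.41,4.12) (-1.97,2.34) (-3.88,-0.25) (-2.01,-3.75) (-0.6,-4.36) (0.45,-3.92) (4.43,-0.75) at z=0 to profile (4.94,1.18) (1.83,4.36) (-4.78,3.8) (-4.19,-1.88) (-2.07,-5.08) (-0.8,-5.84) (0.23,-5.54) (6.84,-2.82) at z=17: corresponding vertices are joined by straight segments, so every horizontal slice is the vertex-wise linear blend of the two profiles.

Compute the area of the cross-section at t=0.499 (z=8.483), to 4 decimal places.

Area at t=0.499: 60.6332

Cross-section at t=0.499: each vertex is (1-t)·p0[i] + t·p1[i].
  v1: (1-0.499)·(3.6,1.96) + 0.499·(4.94,1.18) = (4.2687,1.5708)
  v2: (1-0.499)·(1.41,4.12) + 0.499·(1.83,4.36) = (1.6196,4.2398)
  v3: (1-0.499)·(-1.97,2.34) + 0.499·(-4.78,3.8) = (-3.3722,3.0685)
  v4: (1-0.499)·(-3.88,-0.25) + 0.499·(-4.19,-1.88) = (-4.0347,-1.0634)
  v5: (1-0.499)·(-2.01,-3.75) + 0.499·(-2.07,-5.08) = (-2.0399,-4.4137)
  v6: (1-0.499)·(-0.6,-4.36) + 0.499·(-0.8,-5.84) = (-0.6998,-5.0985)
  v7: (1-0.499)·(0.45,-3.92) + 0.499·(0.23,-5.54) = (0.3402,-4.7284)
  v8: (1-0.499)·(4.43,-0.75) + 0.499·(6.84,-2.82) = (5.6326,-1.7829)
Shoelace sum Σ(x_i·y_{i+1} − x_{i+1}·y_i):
  i=1: 4.2687·4.2398 − 1.6196·1.5708 = +15.5541 (running +15.5541)
  i=2: 1.6196·3.0685 − -3.3722·4.2398 = +19.2670 (running +34.8211)
  i=3: -3.3722·-1.0634 − -4.0347·3.0685 = +15.9665 (running +50.7876)
  i=4: -4.0347·-4.4137 − -2.0399·-1.0634 = +15.6386 (running +66.4262)
  i=5: -2.0399·-5.0985 − -0.6998·-4.4137 = +7.3120 (running +73.7382)
  i=6: -0.6998·-4.7284 − 0.3402·-5.0985 = +5.0435 (running +78.7817)
  i=7: 0.3402·-1.7829 − 5.6326·-4.7284 = +26.0264 (running +104.8081)
  i=8: 5.6326·1.5708 − 4.2687·-1.7829 = +16.4583 (running +121.2664)
Area = |Σ|/2 = |121.2664|/2 = 60.6332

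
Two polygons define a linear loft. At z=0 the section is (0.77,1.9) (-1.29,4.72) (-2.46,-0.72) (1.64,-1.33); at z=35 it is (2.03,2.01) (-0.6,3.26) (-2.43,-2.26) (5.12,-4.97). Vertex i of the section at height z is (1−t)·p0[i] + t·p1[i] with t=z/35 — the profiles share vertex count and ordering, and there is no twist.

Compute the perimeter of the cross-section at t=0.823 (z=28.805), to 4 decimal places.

Perimeter at t=0.823: 22.9117

Cross-section at t=0.823: each vertex is (1-t)·p0[i] + t·p1[i].
  v1: (1-0.823)·(0.77,1.9) + 0.823·(2.03,2.01) = (1.8070,1.9905)
  v2: (1-0.823)·(-1.29,4.72) + 0.823·(-0.6,3.26) = (-0.7221,3.5184)
  v3: (1-0.823)·(-2.46,-0.72) + 0.823·(-2.43,-2.26) = (-2.4353,-1.9874)
  v4: (1-0.823)·(1.64,-1.33) + 0.823·(5.12,-4.97) = (4.5040,-4.3257)
Perimeter = Σ |v_{i+1} − v_i|:
  edge 1→2: √(-2.5291² + 1.5279²) = 2.9548 (running 2.9548)
  edge 2→3: √(-1.7132² + -5.5058²) = 5.7662 (running 8.7210)
  edge 3→4: √(6.9393² + -2.3383²) = 7.3227 (running 16.0437)
  edge 4→1: √(-2.6971² + 6.3162²) = 6.8680 (running 22.9117)
Perimeter = 22.9117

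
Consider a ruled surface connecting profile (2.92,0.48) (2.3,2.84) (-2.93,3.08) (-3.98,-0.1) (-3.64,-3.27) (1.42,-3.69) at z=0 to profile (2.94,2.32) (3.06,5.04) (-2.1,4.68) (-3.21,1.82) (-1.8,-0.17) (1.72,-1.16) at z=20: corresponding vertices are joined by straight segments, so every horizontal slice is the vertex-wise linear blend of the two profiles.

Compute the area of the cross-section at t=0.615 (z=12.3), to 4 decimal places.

Area at t=0.615: 32.3693

Cross-section at t=0.615: each vertex is (1-t)·p0[i] + t·p1[i].
  v1: (1-0.615)·(2.92,0.48) + 0.615·(2.94,2.32) = (2.9323,1.6116)
  v2: (1-0.615)·(2.3,2.84) + 0.615·(3.06,5.04) = (2.7674,4.1930)
  v3: (1-0.615)·(-2.93,3.08) + 0.615·(-2.1,4.68) = (-2.4196,4.0640)
  v4: (1-0.615)·(-3.98,-0.1) + 0.615·(-3.21,1.82) = (-3.5065,1.0808)
  v5: (1-0.615)·(-3.64,-3.27) + 0.615·(-1.8,-0.17) = (-2.5084,-1.3635)
  v6: (1-0.615)·(1.42,-3.69) + 0.615·(1.72,-1.16) = (1.6045,-2.1340)
Shoelace sum Σ(x_i·y_{i+1} − x_{i+1}·y_i):
  i=1: 2.9323·4.1930 − 2.7674·1.6116 = +7.8352 (running +7.8352)
  i=2: 2.7674·4.0640 − -2.4196·4.1930 = +21.3919 (running +29.2271)
  i=3: -2.4196·1.0808 − -3.5065·4.0640 = +11.6352 (running +40.8622)
  i=4: -3.5065·-1.3635 − -2.5084·1.0808 = +7.4921 (running +48.3544)
  i=5: -2.5084·-2.1340 − 1.6045·-1.3635 = +7.5408 (running +55.8952)
  i=6: 1.6045·1.6116 − 2.9323·-2.1340 = +8.8435 (running +64.7386)
Area = |Σ|/2 = |64.7386|/2 = 32.3693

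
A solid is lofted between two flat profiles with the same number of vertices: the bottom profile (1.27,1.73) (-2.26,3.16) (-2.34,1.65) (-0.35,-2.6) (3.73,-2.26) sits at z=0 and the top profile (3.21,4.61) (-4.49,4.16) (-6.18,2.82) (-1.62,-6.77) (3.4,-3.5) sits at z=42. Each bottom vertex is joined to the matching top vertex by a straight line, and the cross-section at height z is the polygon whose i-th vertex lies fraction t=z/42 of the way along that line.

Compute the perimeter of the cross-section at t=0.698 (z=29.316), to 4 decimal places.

Cross-section at t=0.698: each vertex is (1-t)·p0[i] + t·p1[i].
  v1: (1-0.698)·(1.27,1.73) + 0.698·(3.21,4.61) = (2.6241,3.7402)
  v2: (1-0.698)·(-2.26,3.16) + 0.698·(-4.49,4.16) = (-3.8165,3.8580)
  v3: (1-0.698)·(-2.34,1.65) + 0.698·(-6.18,2.82) = (-5.0203,2.4667)
  v4: (1-0.698)·(-0.35,-2.6) + 0.698·(-1.62,-6.77) = (-1.2365,-5.5107)
  v5: (1-0.698)·(3.73,-2.26) + 0.698·(3.4,-3.5) = (3.4997,-3.1255)
Perimeter = Σ |v_{i+1} − v_i|:
  edge 1→2: √(-6.4407² + 0.1178²) = 6.4417 (running 6.4417)
  edge 2→3: √(-1.2038² + -1.3913²) = 1.8398 (running 8.2815)
  edge 3→4: √(3.7839² + -7.9773²) = 8.8292 (running 17.1108)
  edge 4→5: √(4.7361² + 2.3851²) = 5.3028 (running 22.4136)
  edge 5→1: √(-0.8755² + 6.8658²) = 6.9214 (running 29.3349)
Perimeter = 29.3349

Perimeter at t=0.698: 29.3349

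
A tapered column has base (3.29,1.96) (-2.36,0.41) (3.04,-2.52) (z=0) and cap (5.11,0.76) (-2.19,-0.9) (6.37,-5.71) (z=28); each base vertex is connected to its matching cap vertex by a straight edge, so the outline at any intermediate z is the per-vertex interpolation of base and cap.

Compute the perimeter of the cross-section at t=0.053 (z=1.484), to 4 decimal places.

Perimeter at t=0.053: 16.8717

Cross-section at t=0.053: each vertex is (1-t)·p0[i] + t·p1[i].
  v1: (1-0.053)·(3.29,1.96) + 0.053·(5.11,0.76) = (3.3865,1.8964)
  v2: (1-0.053)·(-2.36,0.41) + 0.053·(-2.19,-0.9) = (-2.3510,0.3406)
  v3: (1-0.053)·(3.04,-2.52) + 0.053·(6.37,-5.71) = (3.2165,-2.6891)
Perimeter = Σ |v_{i+1} − v_i|:
  edge 1→2: √(-5.7374² + -1.5558²) = 5.9447 (running 5.9447)
  edge 2→3: √(5.5675² + -3.0296²) = 6.3384 (running 12.2831)
  edge 3→1: √(0.1700² + 4.5855²) = 4.5886 (running 16.8717)
Perimeter = 16.8717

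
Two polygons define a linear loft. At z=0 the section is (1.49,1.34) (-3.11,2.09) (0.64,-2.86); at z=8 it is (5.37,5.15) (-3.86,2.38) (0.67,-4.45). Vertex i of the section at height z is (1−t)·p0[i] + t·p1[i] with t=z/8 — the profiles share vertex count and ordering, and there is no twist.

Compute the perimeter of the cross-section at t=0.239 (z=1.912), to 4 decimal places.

Perimeter at t=0.239: 18.1581

Cross-section at t=0.239: each vertex is (1-t)·p0[i] + t·p1[i].
  v1: (1-0.239)·(1.49,1.34) + 0.239·(5.37,5.15) = (2.4173,2.2506)
  v2: (1-0.239)·(-3.11,2.09) + 0.239·(-3.86,2.38) = (-3.2893,2.1593)
  v3: (1-0.239)·(0.64,-2.86) + 0.239·(0.67,-4.45) = (0.6472,-3.2400)
Perimeter = Σ |v_{i+1} − v_i|:
  edge 1→2: √(-5.7066² + -0.0913²) = 5.7073 (running 5.7073)
  edge 2→3: √(3.9364² + -5.3993²) = 6.6819 (running 12.3892)
  edge 3→1: √(1.7702² + 5.4906²) = 5.7689 (running 18.1581)
Perimeter = 18.1581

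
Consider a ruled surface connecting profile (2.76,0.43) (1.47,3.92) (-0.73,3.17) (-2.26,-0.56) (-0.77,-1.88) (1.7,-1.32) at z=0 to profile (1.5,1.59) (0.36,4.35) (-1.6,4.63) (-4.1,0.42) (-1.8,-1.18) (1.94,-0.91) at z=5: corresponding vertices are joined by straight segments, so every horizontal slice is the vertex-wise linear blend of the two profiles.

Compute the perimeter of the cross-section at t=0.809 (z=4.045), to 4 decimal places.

Perimeter at t=0.809: 18.3768

Cross-section at t=0.809: each vertex is (1-t)·p0[i] + t·p1[i].
  v1: (1-0.809)·(2.76,0.43) + 0.809·(1.5,1.59) = (1.7407,1.3684)
  v2: (1-0.809)·(1.47,3.92) + 0.809·(0.36,4.35) = (0.5720,4.2679)
  v3: (1-0.809)·(-0.73,3.17) + 0.809·(-1.6,4.63) = (-1.4338,4.3511)
  v4: (1-0.809)·(-2.26,-0.56) + 0.809·(-4.1,0.42) = (-3.7486,0.2328)
  v5: (1-0.809)·(-0.77,-1.88) + 0.809·(-1.8,-1.18) = (-1.6033,-1.3137)
  v6: (1-0.809)·(1.7,-1.32) + 0.809·(1.94,-0.91) = (1.8942,-0.9883)
Perimeter = Σ |v_{i+1} − v_i|:
  edge 1→2: √(-1.1686² + 2.8994²) = 3.1261 (running 3.1261)
  edge 2→3: √(-2.0058² + 0.0833²) = 2.0076 (running 5.1337)
  edge 3→4: √(-2.3147² + -4.1183²) = 4.7242 (running 9.8579)
  edge 4→5: √(2.1453² + -1.5465²) = 2.6446 (running 12.5025)
  edge 5→6: √(3.4974² + 0.3254²) = 3.5125 (running 16.0151)
  edge 6→1: √(-0.1535² + 2.3567²) = 2.3617 (running 18.3768)
Perimeter = 18.3768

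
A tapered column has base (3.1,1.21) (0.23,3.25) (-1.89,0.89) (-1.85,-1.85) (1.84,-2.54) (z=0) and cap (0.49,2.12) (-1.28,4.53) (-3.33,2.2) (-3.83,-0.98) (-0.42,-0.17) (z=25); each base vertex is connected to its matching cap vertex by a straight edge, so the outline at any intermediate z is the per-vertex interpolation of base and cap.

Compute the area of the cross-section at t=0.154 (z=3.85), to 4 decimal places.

Cross-section at t=0.154: each vertex is (1-t)·p0[i] + t·p1[i].
  v1: (1-0.154)·(3.1,1.21) + 0.154·(0.49,2.12) = (2.6981,1.3501)
  v2: (1-0.154)·(0.23,3.25) + 0.154·(-1.28,4.53) = (-0.0025,3.4471)
  v3: (1-0.154)·(-1.89,0.89) + 0.154·(-3.33,2.2) = (-2.1118,1.0917)
  v4: (1-0.154)·(-1.85,-1.85) + 0.154·(-3.83,-0.98) = (-2.1549,-1.7160)
  v5: (1-0.154)·(1.84,-2.54) + 0.154·(-0.42,-0.17) = (1.4920,-2.1750)
Shoelace sum Σ(x_i·y_{i+1} − x_{i+1}·y_i):
  i=1: 2.6981·3.4471 − -0.0025·1.3501 = +9.3040 (running +9.3040)
  i=2: -0.0025·1.0917 − -2.1118·3.4471 = +7.2767 (running +16.5807)
  i=3: -2.1118·-1.7160 − -2.1549·1.0917 = +5.9764 (running +22.5571)
  i=4: -2.1549·-2.1750 − 1.4920·-1.7160 = +7.2472 (running +29.8043)
  i=5: 1.4920·1.3501 − 2.6981·-2.1750 = +7.8827 (running +37.6870)
Area = |Σ|/2 = |37.6870|/2 = 18.8435

Area at t=0.154: 18.8435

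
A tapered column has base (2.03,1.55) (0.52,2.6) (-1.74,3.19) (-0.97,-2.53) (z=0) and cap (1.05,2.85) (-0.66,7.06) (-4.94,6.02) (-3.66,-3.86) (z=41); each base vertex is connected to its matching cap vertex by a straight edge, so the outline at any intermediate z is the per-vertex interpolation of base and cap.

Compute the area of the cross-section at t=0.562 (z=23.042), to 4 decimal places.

Cross-section at t=0.562: each vertex is (1-t)·p0[i] + t·p1[i].
  v1: (1-0.562)·(2.03,1.55) + 0.562·(1.05,2.85) = (1.4792,2.2806)
  v2: (1-0.562)·(0.52,2.6) + 0.562·(-0.66,7.06) = (-0.1432,5.1065)
  v3: (1-0.562)·(-1.74,3.19) + 0.562·(-4.94,6.02) = (-3.5384,4.7805)
  v4: (1-0.562)·(-0.97,-2.53) + 0.562·(-3.66,-3.86) = (-2.4818,-3.2775)
Shoelace sum Σ(x_i·y_{i+1} − x_{i+1}·y_i):
  i=1: 1.4792·5.1065 − -0.1432·2.2806 = +7.8803 (running +7.8803)
  i=2: -0.1432·4.7805 − -3.5384·5.1065 = +17.3845 (running +25.2648)
  i=3: -3.5384·-3.2775 − -2.4818·4.7805 = +23.4610 (running +48.7258)
  i=4: -2.4818·2.2806 − 1.4792·-3.2775 = -0.8118 (running +47.9140)
Area = |Σ|/2 = |47.9140|/2 = 23.9570

Area at t=0.562: 23.9570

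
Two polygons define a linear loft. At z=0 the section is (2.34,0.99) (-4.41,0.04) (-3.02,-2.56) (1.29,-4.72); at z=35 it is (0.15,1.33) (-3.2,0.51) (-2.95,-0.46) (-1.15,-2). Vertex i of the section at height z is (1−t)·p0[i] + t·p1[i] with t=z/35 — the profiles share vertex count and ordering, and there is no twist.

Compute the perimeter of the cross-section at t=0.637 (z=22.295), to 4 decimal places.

Cross-section at t=0.637: each vertex is (1-t)·p0[i] + t·p1[i].
  v1: (1-0.637)·(2.34,0.99) + 0.637·(0.15,1.33) = (0.9450,1.2066)
  v2: (1-0.637)·(-4.41,0.04) + 0.637·(-3.2,0.51) = (-3.6392,0.3394)
  v3: (1-0.637)·(-3.02,-2.56) + 0.637·(-2.95,-0.46) = (-2.9754,-1.2223)
  v4: (1-0.637)·(1.29,-4.72) + 0.637·(-1.15,-2) = (-0.2643,-2.9874)
Perimeter = Σ |v_{i+1} − v_i|:
  edge 1→2: √(-4.5842² + -0.8672²) = 4.6655 (running 4.6655)
  edge 2→3: √(0.6638² + -1.5617²) = 1.6969 (running 6.3624)
  edge 3→4: √(2.7111² + -1.7651²) = 3.2351 (running 9.5975)
  edge 4→1: √(1.2092² + 4.1939²) = 4.3648 (running 13.9623)
Perimeter = 13.9623

Perimeter at t=0.637: 13.9623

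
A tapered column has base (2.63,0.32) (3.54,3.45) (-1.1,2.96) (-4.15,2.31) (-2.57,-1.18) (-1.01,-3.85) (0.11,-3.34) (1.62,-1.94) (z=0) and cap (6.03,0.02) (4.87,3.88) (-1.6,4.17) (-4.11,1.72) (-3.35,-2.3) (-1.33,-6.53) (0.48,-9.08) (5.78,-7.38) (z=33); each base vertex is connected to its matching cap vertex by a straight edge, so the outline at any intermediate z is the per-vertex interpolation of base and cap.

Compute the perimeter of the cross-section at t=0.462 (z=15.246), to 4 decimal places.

Perimeter at t=0.462: 29.8582

Cross-section at t=0.462: each vertex is (1-t)·p0[i] + t·p1[i].
  v1: (1-0.462)·(2.63,0.32) + 0.462·(6.03,0.02) = (4.2008,0.1814)
  v2: (1-0.462)·(3.54,3.45) + 0.462·(4.87,3.88) = (4.1545,3.6487)
  v3: (1-0.462)·(-1.1,2.96) + 0.462·(-1.6,4.17) = (-1.3310,3.5190)
  v4: (1-0.462)·(-4.15,2.31) + 0.462·(-4.11,1.72) = (-4.1315,2.0374)
  v5: (1-0.462)·(-2.57,-1.18) + 0.462·(-3.35,-2.3) = (-2.9304,-1.6974)
  v6: (1-0.462)·(-1.01,-3.85) + 0.462·(-1.33,-6.53) = (-1.1578,-5.0882)
  v7: (1-0.462)·(0.11,-3.34) + 0.462·(0.48,-9.08) = (0.2809,-5.9919)
  v8: (1-0.462)·(1.62,-1.94) + 0.462·(5.78,-7.38) = (3.5419,-4.4533)
Perimeter = Σ |v_{i+1} − v_i|:
  edge 1→2: √(-0.0463² + 3.4673²) = 3.4676 (running 3.4676)
  edge 2→3: √(-5.4855² + -0.1296²) = 5.4870 (running 8.9546)
  edge 3→4: √(-2.8005² + -1.4816²) = 3.1683 (running 12.1228)
  edge 4→5: √(1.2012² + -3.7349²) = 3.9233 (running 16.0461)
  edge 5→6: √(1.7725² + -3.3907²) = 3.8261 (running 19.8722)
  edge 6→7: √(1.4388² + -0.9037²) = 1.6991 (running 21.5712)
  edge 7→8: √(3.2610² + 1.5386²) = 3.6057 (running 25.1770)
  edge 8→1: √(0.6589² + 4.6347²) = 4.6813 (running 29.8582)
Perimeter = 29.8582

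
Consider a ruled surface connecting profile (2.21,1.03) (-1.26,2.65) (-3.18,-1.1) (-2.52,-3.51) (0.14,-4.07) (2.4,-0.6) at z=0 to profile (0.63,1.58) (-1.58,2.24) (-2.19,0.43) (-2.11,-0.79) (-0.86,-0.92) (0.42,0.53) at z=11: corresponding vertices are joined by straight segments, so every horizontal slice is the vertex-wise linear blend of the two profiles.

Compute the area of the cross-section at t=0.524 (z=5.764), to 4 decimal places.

Area at t=0.524: 13.4486

Cross-section at t=0.524: each vertex is (1-t)·p0[i] + t·p1[i].
  v1: (1-0.524)·(2.21,1.03) + 0.524·(0.63,1.58) = (1.3821,1.3182)
  v2: (1-0.524)·(-1.26,2.65) + 0.524·(-1.58,2.24) = (-1.4277,2.4352)
  v3: (1-0.524)·(-3.18,-1.1) + 0.524·(-2.19,0.43) = (-2.6612,-0.2983)
  v4: (1-0.524)·(-2.52,-3.51) + 0.524·(-2.11,-0.79) = (-2.3052,-2.0847)
  v5: (1-0.524)·(0.14,-4.07) + 0.524·(-0.86,-0.92) = (-0.3840,-2.4194)
  v6: (1-0.524)·(2.4,-0.6) + 0.524·(0.42,0.53) = (1.3625,-0.0079)
Shoelace sum Σ(x_i·y_{i+1} − x_{i+1}·y_i):
  i=1: 1.3821·2.4352 − -1.4277·1.3182 = +5.2476 (running +5.2476)
  i=2: -1.4277·-0.2983 − -2.6612·2.4352 = +6.9064 (running +12.1539)
  i=3: -2.6612·-2.0847 − -2.3052·-0.2983 = +4.8604 (running +17.0143)
  i=4: -2.3052·-2.4194 − -0.3840·-2.0847 = +4.7766 (running +21.7909)
  i=5: -0.3840·-0.0079 − 1.3625·-2.4194 = +3.2994 (running +25.0903)
  i=6: 1.3625·1.3182 − 1.3821·-0.0079 = +1.8069 (running +26.8972)
Area = |Σ|/2 = |26.8972|/2 = 13.4486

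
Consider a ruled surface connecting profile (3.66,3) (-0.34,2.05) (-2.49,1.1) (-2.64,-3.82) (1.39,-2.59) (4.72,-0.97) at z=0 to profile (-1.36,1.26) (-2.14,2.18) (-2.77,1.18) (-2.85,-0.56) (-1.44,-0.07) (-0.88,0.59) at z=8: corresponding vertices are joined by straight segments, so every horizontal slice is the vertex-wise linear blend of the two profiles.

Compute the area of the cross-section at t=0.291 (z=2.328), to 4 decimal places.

Area at t=0.291: 21.2451

Cross-section at t=0.291: each vertex is (1-t)·p0[i] + t·p1[i].
  v1: (1-0.291)·(3.66,3) + 0.291·(-1.36,1.26) = (2.1992,2.4937)
  v2: (1-0.291)·(-0.34,2.05) + 0.291·(-2.14,2.18) = (-0.8638,2.0878)
  v3: (1-0.291)·(-2.49,1.1) + 0.291·(-2.77,1.18) = (-2.5715,1.1233)
  v4: (1-0.291)·(-2.64,-3.82) + 0.291·(-2.85,-0.56) = (-2.7011,-2.8713)
  v5: (1-0.291)·(1.39,-2.59) + 0.291·(-1.44,-0.07) = (0.5665,-1.8567)
  v6: (1-0.291)·(4.72,-0.97) + 0.291·(-0.88,0.59) = (3.0904,-0.5160)
Shoelace sum Σ(x_i·y_{i+1} − x_{i+1}·y_i):
  i=1: 2.1992·2.0878 − -0.8638·2.4937 = +6.7455 (running +6.7455)
  i=2: -0.8638·1.1233 − -2.5715·2.0878 = +4.3985 (running +11.1441)
  i=3: -2.5715·-2.8713 − -2.7011·1.1233 = +10.4177 (running +21.5618)
  i=4: -2.7011·-1.8567 − 0.5665·-2.8713 = +6.6416 (running +28.2034)
  i=5: 0.5665·-0.5160 − 3.0904·-1.8567 = +5.4456 (running +33.6489)
  i=6: 3.0904·2.4937 − 2.1992·-0.5160 = +8.8413 (running +42.4902)
Area = |Σ|/2 = |42.4902|/2 = 21.2451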